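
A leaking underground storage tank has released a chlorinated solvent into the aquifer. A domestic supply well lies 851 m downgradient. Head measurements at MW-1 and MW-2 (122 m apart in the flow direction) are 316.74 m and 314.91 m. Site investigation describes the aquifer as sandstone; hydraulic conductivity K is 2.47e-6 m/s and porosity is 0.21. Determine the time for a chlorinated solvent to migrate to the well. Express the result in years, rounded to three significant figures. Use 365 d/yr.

Hydraulic gradient i = (316.74 − 314.91) / 122 = 1.83 / 122 = 0.01500
K = 2.47e-6 m/s × 86400 s/d = 0.2134 m/d
Specific discharge q = 0.2134 × 0.01500 = 0.003201 m/d
Seepage velocity v = q / n = 0.003201 / 0.21 = 0.01524 m/d
t = L / v = 851 / 0.01524 = 55830 d
   = 55830 / 365 = 153 yr

153 years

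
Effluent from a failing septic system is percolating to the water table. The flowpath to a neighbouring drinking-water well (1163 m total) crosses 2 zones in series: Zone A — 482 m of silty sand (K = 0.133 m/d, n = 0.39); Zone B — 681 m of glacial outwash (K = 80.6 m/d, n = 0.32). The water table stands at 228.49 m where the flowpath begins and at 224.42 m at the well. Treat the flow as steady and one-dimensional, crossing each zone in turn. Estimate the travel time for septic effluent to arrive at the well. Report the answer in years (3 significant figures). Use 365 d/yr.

Total head drop ΔH = 228.49 − 224.42 = 4.07 m
Steady 1-D flow in series ⇒ the Darcy flux q is identical in every zone and the zone head losses add (resistances L/K in series).
Σ(L/K) = 482/0.133 + 681/80.6 = 3624 + 8.449 = 3633 d
q = ΔH / Σ(L/K) = 4.07 / 3633 = 0.001120 m/d (same in every zone)
Zone A: v = q/n = 0.001120/0.39 = 0.002873 m/d → t_A = 482/0.002873 = 167800 d
Zone B: v = q/n = 0.001120/0.32 = 0.003501 m/d → t_B = 681/0.003501 = 194500 d
Total t = 167800 + 194500 = 362300 d
   = 362300 / 365 = 993 yr

993 years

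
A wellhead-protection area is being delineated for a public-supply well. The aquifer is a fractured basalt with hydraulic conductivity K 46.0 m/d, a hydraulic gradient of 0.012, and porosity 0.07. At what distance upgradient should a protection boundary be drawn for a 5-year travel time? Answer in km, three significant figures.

q = Ki = 46.0 × 0.012 = 0.5520 m/d
Average linear velocity = 0.5520 / 0.07 = 7.886 m/d
T = 5 yr × 365 = 1825 d
L = v × T = 7.886 × 1825 = 14390 m
   = 14.4 km

14.4 km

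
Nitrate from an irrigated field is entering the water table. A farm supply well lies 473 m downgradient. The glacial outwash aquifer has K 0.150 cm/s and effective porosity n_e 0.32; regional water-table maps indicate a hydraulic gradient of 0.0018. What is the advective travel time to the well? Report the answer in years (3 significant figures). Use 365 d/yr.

K = 0.150 cm/s × 864 = 129.6 m/d
Specific discharge q = 129.6 × 0.0018 = 0.2333 m/d
v_s = q/n_e = 0.2333/0.32 = 0.7290 m/d
t = L / v = 473 / 0.7290 = 648.8 d
   = 648.8 / 365 = 1.78 yr

1.78 years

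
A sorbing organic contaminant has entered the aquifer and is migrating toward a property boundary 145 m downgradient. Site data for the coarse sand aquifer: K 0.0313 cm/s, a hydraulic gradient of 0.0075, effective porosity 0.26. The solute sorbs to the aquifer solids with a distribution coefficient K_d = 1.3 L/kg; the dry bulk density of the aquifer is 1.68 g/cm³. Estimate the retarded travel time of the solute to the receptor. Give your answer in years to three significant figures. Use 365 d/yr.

4.79 years

K = 0.0313 cm/s × 864 = 27.04 m/d
q = Ki = 27.04 × 0.0075 = 0.2028 m/d
v = Ki/n = 27.04·0.0075/0.26 = 0.7801 m/d
Retardation R = 1 + ρ_b·K_d/n = 1 + 1.68×1.3/0.26 = 9.400
Contaminant velocity v_c = v/R = 0.7801/9.400 = 0.08299 m/d
t = L/v_c = 145/0.08299 = 1747 d
   = 1747/365 = 4.79 yr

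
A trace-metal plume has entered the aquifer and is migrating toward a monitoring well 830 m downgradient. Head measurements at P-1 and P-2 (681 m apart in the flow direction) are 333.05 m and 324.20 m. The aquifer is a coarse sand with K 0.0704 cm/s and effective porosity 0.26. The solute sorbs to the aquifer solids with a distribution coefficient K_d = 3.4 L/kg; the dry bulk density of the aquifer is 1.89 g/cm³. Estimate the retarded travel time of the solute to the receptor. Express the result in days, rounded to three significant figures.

7020 days

Hydraulic gradient i = (333.05 − 324.20) / 681 = 8.85 / 681 = 0.01300
K = 0.0704 cm/s × 864 = 60.83 m/d
q = Ki = 60.83 × 0.01300 = 0.7905 m/d
v = Ki/n = 60.83·0.01300/0.26 = 3.040 m/d
Retardation R = 1 + ρ_b·K_d/n = 1 + 1.89×3.4/0.26 = 25.72
Contaminant velocity v_c = v/R = 3.040/25.72 = 0.1182 m/d
t = L/v_c = 830/0.1182 = 7020 d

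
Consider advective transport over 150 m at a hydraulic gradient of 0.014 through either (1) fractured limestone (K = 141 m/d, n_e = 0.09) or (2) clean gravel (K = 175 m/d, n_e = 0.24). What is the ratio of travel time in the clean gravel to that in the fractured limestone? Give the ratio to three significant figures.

Unit 1 (fractured limestone): v = 141×0.014/0.09 = 21.93 m/d, t = 150/21.93 = 6.839 d
Unit 2 (clean gravel): v = 175×0.014/0.24 = 10.21 m/d, t = 150/10.21 = 14.69 d
t(clean gravel) / t(fractured limestone) = 14.69/6.839 = 2.15

2.15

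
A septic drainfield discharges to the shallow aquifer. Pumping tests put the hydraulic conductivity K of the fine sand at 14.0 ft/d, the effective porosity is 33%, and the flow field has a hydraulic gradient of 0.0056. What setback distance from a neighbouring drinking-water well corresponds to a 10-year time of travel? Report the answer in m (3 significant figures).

K = 14.0 ft/d × 0.3048 = 4.267 m/d
q = Ki = 4.267 × 0.0056 = 0.02390 m/d
v = Ki/n = 4.267·0.0056/0.33 = 0.07241 m/d
T = 10 yr × 365 = 3650 d
L = v × T = 0.07241 × 3650 = 264.3 m

264 m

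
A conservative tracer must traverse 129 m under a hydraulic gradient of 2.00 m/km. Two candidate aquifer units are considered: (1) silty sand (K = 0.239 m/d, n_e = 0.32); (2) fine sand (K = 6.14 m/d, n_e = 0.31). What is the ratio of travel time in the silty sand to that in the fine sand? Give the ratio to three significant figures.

Unit 1 (silty sand): v = 0.239×0.0020/0.32 = 0.001494 m/d, t = 129/0.001494 = 86360 d
Unit 2 (fine sand): v = 6.14×0.0020/0.31 = 0.03961 m/d, t = 129/0.03961 = 3257 d
t(silty sand) / t(fine sand) = 86360/3257 = 26.5

26.5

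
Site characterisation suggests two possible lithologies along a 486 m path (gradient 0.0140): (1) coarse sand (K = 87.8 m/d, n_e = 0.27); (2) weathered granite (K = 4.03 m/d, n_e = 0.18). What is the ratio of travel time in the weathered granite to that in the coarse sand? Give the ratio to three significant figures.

Unit 1 (coarse sand): v = 87.8×0.014/0.27 = 4.553 m/d, t = 486/4.553 = 106.8 d
Unit 2 (weathered granite): v = 4.03×0.014/0.18 = 0.3134 m/d, t = 486/0.3134 = 1551 d
t(weathered granite) / t(coarse sand) = 1551/106.8 = 14.5

14.5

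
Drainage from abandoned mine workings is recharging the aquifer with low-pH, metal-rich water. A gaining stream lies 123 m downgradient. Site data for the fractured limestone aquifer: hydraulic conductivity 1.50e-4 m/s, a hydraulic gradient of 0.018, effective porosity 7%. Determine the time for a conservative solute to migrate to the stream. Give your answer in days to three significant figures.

36.9 days

K = 1.50e-4 m/s × 86400 s/d = 12.96 m/d
q = Ki = 12.96 × 0.018 = 0.2333 m/d
v = Ki/n = 12.96·0.018/0.07 = 3.333 m/d
t = L / v = 123 / 3.333 = 36.91 d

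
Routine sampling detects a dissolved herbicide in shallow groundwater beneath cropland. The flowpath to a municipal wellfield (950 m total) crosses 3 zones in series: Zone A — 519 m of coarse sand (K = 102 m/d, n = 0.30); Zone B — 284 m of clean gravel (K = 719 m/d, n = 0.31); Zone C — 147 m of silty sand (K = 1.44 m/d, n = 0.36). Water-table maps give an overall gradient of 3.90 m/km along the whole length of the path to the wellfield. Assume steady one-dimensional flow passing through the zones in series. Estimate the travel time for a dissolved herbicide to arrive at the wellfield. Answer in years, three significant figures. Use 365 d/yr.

23.6 years

Continuity: the same q passes through each zone, so ΔH = q·Σ(L_j/K_j) — the zones act as resistances in series.
Σ(L/K) = 519/102 + 284/719 + 147/1.44 = 5.088 + 0.3950 + 102.1 = 107.6 d
K_eq = L_total / Σ(L/K) = 950 / 107.6 = 8.832 m/d
q = K_eq · i = 8.832 × 0.0039 = 0.03444 m/d (same in every zone)
Zone A: v = q/n = 0.03444/0.30 = 0.1148 m/d → t_A = 519/0.1148 = 4520 d
Zone B: v = q/n = 0.03444/0.31 = 0.1111 m/d → t_B = 284/0.1111 = 2556 d
Zone C: v = q/n = 0.03444/0.36 = 0.09568 m/d → t_C = 147/0.09568 = 1536 d
Total t = 4520 + 2556 + 1536 = 8613 d
   = 8613 / 365 = 23.6 yr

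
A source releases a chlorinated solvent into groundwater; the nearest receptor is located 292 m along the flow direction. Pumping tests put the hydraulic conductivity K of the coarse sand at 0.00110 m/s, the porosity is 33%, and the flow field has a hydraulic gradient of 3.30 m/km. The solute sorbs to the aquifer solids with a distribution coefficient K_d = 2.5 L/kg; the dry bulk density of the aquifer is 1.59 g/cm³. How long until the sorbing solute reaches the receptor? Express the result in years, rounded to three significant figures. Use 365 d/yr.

K = 0.00110 m/s × 86400 s/d = 95.04 m/d
Darcy flux q = K·i = 95.04 × 0.0033 = 0.3136 m/d
Average linear velocity = 0.3136 / 0.33 = 0.9504 m/d
Retardation R = 1 + ρ_b·K_d/n = 1 + 1.59×2.5/0.33 = 13.05
Contaminant velocity v_c = v/R = 0.9504/13.05 = 0.07285 m/d
t = L/v_c = 292/0.07285 = 4008 d
   = 4008/365 = 11.0 yr

11.0 years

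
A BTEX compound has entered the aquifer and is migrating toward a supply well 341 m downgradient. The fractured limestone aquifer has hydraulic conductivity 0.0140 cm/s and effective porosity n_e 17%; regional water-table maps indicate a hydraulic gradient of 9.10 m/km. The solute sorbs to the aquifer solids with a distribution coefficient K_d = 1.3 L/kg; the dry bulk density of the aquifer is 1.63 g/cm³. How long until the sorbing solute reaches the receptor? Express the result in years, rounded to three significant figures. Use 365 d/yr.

K = 0.0140 cm/s × 864 = 12.10 m/d
Darcy flux q = K·i = 12.10 × 0.0091 = 0.1101 m/d
v_s = q/n_e = 0.1101/0.17 = 0.6475 m/d
Retardation R = 1 + ρ_b·K_d/n = 1 + 1.63×1.3/0.17 = 13.46
Contaminant velocity v_c = v/R = 0.6475/13.46 = 0.04809 m/d
t = L/v_c = 341/0.04809 = 7091 d
   = 7091/365 = 19.4 yr

19.4 years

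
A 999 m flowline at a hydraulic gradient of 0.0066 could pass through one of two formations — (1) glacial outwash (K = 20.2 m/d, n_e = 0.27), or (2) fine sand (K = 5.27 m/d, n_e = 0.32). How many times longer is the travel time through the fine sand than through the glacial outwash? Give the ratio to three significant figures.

4.54

Unit 1 (glacial outwash): v = 20.2×0.0066/0.27 = 0.4938 m/d, t = 999/0.4938 = 2023 d
Unit 2 (fine sand): v = 5.27×0.0066/0.32 = 0.1087 m/d, t = 999/0.1087 = 9191 d
t(fine sand) / t(glacial outwash) = 9191/2023 = 4.54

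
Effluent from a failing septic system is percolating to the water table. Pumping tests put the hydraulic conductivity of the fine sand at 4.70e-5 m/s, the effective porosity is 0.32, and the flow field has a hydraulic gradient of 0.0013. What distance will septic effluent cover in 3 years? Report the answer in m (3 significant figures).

K = 4.70e-5 m/s × 86400 s/d = 4.061 m/d
Darcy flux q = K·i = 4.061 × 0.0013 = 0.005279 m/d
Average linear velocity = 0.005279 / 0.32 = 0.01650 m/d
T = 3 yr × 365 = 1095 d
L = v × T = 0.01650 × 1095 = 18.06 m

18.1 m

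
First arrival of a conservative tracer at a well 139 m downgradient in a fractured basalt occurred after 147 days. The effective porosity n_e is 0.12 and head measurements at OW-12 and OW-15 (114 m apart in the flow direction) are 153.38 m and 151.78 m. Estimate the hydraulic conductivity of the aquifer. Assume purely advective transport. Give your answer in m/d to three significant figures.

Hydraulic gradient i = (153.38 − 151.78) / 114 = 1.60 / 114 = 0.01404
v = L / t = 139 / 147 = 0.9456 m/d
K = v · n / i = 0.9456 × 0.12 / 0.01404 = 8.08 m/d

8.08 m/d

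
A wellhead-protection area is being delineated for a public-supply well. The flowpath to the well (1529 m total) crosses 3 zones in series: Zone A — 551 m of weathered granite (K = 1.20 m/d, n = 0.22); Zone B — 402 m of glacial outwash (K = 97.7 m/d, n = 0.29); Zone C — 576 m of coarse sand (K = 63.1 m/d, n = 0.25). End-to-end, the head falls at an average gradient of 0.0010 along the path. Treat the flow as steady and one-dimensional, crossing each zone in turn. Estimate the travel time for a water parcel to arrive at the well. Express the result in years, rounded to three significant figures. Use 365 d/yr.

323 years

Steady 1-D flow in series ⇒ the Darcy flux q is identical in every zone and the zone head losses add (resistances L/K in series).
Σ(L/K) = 551/1.20 + 402/97.7 + 576/63.1 = 459.2 + 4.115 + 9.128 = 472.4 d
K_eq = L_total / Σ(L/K) = 1529 / 472.4 = 3.237 m/d
q = K_eq · i = 3.237 × 0.0010 = 0.003237 m/d (same in every zone)
Zone A: v = q/n = 0.003237/0.22 = 0.01471 m/d → t_A = 551/0.01471 = 37450 d
Zone B: v = q/n = 0.003237/0.29 = 0.01116 m/d → t_B = 402/0.01116 = 36020 d
Zone C: v = q/n = 0.003237/0.25 = 0.01295 m/d → t_C = 576/0.01295 = 44490 d
Total t = 37450 + 36020 + 44490 = 118000 d
   = 118000 / 365 = 323 yr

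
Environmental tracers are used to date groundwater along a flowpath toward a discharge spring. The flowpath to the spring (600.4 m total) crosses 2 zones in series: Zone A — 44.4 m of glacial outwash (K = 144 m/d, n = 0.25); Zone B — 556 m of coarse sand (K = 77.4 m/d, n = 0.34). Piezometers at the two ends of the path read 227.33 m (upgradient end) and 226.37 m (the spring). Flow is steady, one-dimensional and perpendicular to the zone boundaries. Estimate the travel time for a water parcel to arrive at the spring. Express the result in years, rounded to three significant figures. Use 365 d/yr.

4.28 years

Total head drop ΔH = 227.33 − 226.37 = 0.96 m
Steady 1-D flow in series ⇒ the Darcy flux q is identical in every zone and the zone head losses add (resistances L/K in series).
Σ(L/K) = 44.4/144 + 556/77.4 = 0.3083 + 7.183 = 7.492 d
q = ΔH / Σ(L/K) = 0.96 / 7.492 = 0.1281 m/d (same in every zone)
Zone A: v = q/n = 0.1281/0.25 = 0.5126 m/d → t_A = 44.4/0.5126 = 86.62 d
Zone B: v = q/n = 0.1281/0.34 = 0.3769 m/d → t_B = 556/0.3769 = 1475 d
Total t = 86.62 + 1475 = 1562 d
   = 1562 / 365 = 4.28 yr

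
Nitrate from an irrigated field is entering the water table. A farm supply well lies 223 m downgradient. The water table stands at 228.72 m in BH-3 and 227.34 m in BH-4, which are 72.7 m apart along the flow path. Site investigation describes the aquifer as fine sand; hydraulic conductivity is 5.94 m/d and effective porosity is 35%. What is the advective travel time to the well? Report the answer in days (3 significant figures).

Hydraulic gradient i = (228.72 − 227.34) / 72.7 = 1.38 / 72.7 = 0.01898
Specific discharge q = 5.94 × 0.01898 = 0.1128 m/d
Seepage velocity v = q / n = 0.1128 / 0.35 = 0.3222 m/d
t = L / v = 223 / 0.3222 = 692.2 d

692 days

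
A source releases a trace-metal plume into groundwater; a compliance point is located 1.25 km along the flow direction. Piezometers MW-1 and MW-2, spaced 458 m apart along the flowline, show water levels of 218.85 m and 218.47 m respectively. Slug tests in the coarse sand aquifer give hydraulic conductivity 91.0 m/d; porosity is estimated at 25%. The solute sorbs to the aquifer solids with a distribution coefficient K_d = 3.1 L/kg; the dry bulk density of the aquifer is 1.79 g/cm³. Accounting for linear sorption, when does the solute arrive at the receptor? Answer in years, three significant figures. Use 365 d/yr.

263 years

Hydraulic gradient i = (218.85 − 218.47) / 458 = 0.38 / 458 = 8.297e-4
Specific discharge q = 91.0 × 8.297e-4 = 0.07550 m/d
Seepage velocity v = q / n = 0.07550 / 0.25 = 0.3020 m/d
Retardation R = 1 + ρ_b·K_d/n = 1 + 1.79×3.1/0.25 = 23.20
Contaminant velocity v_c = v/R = 0.3020/23.20 = 0.01302 m/d
L = 1.25 km = 1250 m
t = L/v_c = 1250/0.01302 = 96010 d
   = 96010/365 = 263 yr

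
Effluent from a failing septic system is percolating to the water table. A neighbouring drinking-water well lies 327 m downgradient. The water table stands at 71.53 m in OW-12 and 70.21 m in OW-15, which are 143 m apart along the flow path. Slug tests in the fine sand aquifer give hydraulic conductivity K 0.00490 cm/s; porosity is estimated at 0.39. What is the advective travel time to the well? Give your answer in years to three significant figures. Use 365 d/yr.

8.94 years

Hydraulic gradient i = (71.53 − 70.21) / 143 = 1.32 / 143 = 0.009231
K = 0.00490 cm/s × 864 = 4.234 m/d
Darcy flux q = K·i = 4.234 × 0.009231 = 0.03908 m/d
Average linear velocity = 0.03908 / 0.39 = 0.1002 m/d
t = L / v = 327 / 0.1002 = 3263 d
   = 3263 / 365 = 8.94 yr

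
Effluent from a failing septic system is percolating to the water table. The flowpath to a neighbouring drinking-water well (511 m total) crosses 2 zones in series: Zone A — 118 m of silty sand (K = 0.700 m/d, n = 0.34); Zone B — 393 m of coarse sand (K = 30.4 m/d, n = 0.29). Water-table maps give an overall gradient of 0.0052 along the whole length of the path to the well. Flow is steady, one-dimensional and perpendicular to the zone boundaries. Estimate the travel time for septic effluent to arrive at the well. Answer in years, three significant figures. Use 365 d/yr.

28.8 years

For zones in series the flux q is common to all zones; the equivalent conductivity is the harmonic (thickness-weighted) mean, K_eq = L_total / Σ(L_j/K_j).
Σ(L/K) = 118/0.700 + 393/30.4 = 168.6 + 12.93 = 181.5 d
K_eq = L_total / Σ(L/K) = 511 / 181.5 = 2.815 m/d
q = K_eq · i = 2.815 × 0.0052 = 0.01464 m/d (same in every zone)
Zone A: v = q/n = 0.01464/0.34 = 0.04306 m/d → t_A = 118/0.04306 = 2740 d
Zone B: v = q/n = 0.01464/0.29 = 0.05048 m/d → t_B = 393/0.05048 = 7785 d
Total t = 2740 + 7785 = 10530 d
   = 10530 / 365 = 28.8 yr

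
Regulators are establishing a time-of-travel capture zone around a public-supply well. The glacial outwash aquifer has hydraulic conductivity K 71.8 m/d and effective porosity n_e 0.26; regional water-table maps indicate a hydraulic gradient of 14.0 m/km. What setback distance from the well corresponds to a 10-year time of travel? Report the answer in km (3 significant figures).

Specific discharge q = 71.8 × 0.014 = 1.005 m/d
v_s = q/n_e = 1.005/0.26 = 3.866 m/d
T = 10 yr × 365 = 3650 d
L = v × T = 3.866 × 3650 = 14110 m
   = 14.1 km

14.1 km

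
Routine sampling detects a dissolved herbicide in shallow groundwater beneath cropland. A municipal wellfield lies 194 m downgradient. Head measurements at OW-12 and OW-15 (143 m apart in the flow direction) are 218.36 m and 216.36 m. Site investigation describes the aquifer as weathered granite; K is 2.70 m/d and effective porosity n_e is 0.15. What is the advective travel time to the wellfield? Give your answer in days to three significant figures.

771 days

Hydraulic gradient i = (218.36 − 216.36) / 143 = 2.00 / 143 = 0.01399
Specific discharge q = 2.70 × 0.01399 = 0.03776 m/d
Seepage velocity v = q / n = 0.03776 / 0.15 = 0.2517 m/d
t = L / v = 194 / 0.2517 = 770.6 d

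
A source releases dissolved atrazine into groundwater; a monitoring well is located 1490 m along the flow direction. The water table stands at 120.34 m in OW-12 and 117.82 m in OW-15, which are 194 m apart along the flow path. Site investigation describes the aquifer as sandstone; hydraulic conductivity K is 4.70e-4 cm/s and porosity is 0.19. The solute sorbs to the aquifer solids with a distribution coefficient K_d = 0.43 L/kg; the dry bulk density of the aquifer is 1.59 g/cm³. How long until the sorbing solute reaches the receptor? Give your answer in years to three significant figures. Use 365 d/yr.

Hydraulic gradient i = (120.34 − 117.82) / 194 = 2.52 / 194 = 0.01299
K = 4.70e-4 cm/s × 864 = 0.4061 m/d
q = Ki = 0.4061 × 0.01299 = 0.005275 m/d
v_s = q/n_e = 0.005275/0.19 = 0.02776 m/d
Retardation R = 1 + ρ_b·K_d/n = 1 + 1.59×0.43/0.19 = 4.598
Contaminant velocity v_c = v/R = 0.02776/4.598 = 0.006037 m/d
t = L/v_c = 1490/0.006037 = 246800 d
   = 246800/365 = 676 yr

676 years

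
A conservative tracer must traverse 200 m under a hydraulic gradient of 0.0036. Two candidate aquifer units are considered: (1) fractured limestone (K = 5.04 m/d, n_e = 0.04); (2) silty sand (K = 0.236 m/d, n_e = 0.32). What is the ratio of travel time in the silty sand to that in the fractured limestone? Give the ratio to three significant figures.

171

Unit 1 (fractured limestone): v = 5.04×0.0036/0.04 = 0.4536 m/d, t = 200/0.4536 = 440.9 d
Unit 2 (silty sand): v = 0.236×0.0036/0.32 = 0.002655 m/d, t = 200/0.002655 = 75330 d
t(silty sand) / t(fractured limestone) = 75330/440.9 = 171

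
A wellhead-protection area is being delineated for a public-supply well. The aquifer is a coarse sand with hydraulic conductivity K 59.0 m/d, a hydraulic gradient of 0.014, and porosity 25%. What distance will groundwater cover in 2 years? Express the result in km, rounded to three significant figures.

2.41 km

q = Ki = 59.0 × 0.014 = 0.8260 m/d
Seepage velocity v = q / n = 0.8260 / 0.25 = 3.304 m/d
T = 2 yr × 365 = 730 d
L = v × T = 3.304 × 730 = 2412 m
   = 2.41 km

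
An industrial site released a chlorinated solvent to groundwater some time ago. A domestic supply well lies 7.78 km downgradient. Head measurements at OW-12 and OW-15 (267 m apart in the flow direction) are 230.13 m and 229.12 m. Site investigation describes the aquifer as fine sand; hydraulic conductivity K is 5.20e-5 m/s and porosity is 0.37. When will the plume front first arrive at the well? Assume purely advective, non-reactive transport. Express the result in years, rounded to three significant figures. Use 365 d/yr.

464 years

Hydraulic gradient i = (230.13 − 229.12) / 267 = 1.01 / 267 = 0.003783
K = 5.20e-5 m/s × 86400 s/d = 4.493 m/d
Specific discharge q = 4.493 × 0.003783 = 0.01700 m/d
v_s = q/n_e = 0.01700/0.37 = 0.04593 m/d
L = 7.78 km = 7780 m
t = L / v = 7780 / 0.04593 = 169400 d
   = 169400 / 365 = 464 yr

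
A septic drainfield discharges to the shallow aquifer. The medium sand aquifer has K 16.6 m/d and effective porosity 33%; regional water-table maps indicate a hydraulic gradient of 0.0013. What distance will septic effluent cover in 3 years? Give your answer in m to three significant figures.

Darcy flux q = K·i = 16.6 × 0.0013 = 0.02158 m/d
Average linear velocity = 0.02158 / 0.33 = 0.06539 m/d
T = 3 yr × 365 = 1095 d
L = v × T = 0.06539 × 1095 = 71.61 m

71.6 m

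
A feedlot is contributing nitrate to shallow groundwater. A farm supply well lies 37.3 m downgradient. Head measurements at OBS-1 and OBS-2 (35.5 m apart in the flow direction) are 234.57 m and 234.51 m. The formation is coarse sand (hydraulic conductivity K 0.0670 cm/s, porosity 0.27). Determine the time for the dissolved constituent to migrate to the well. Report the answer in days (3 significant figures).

Hydraulic gradient i = (234.57 − 234.51) / 35.5 = 0.06 / 35.5 = 0.001690
K = 0.0670 cm/s × 864 = 57.89 m/d
q = Ki = 57.89 × 0.001690 = 0.09784 m/d
Seepage velocity v = q / n = 0.09784 / 0.27 = 0.3624 m/d
t = L / v = 37.3 / 0.3624 = 102.9 d

103 days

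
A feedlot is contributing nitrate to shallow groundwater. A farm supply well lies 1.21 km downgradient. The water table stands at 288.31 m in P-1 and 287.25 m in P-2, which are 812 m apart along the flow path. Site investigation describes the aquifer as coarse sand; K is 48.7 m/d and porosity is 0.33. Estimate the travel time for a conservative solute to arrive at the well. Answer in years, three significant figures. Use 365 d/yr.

17.2 years

Hydraulic gradient i = (288.31 − 287.25) / 812 = 1.06 / 812 = 0.001305
q = Ki = 48.7 × 0.001305 = 0.06357 m/d
Average linear velocity = 0.06357 / 0.33 = 0.1926 m/d
L = 1.21 km = 1210 m
t = L / v = 1210 / 0.1926 = 6281 d
   = 6281 / 365 = 17.2 yr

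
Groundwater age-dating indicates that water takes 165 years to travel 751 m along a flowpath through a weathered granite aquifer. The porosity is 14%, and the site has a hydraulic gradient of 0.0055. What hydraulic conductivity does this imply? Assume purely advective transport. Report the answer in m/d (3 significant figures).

0.317 m/d

t = 165 years = 60230 d
v = L / t = 751 / 60230 = 0.01247 m/d
K = v · n / i = 0.01247 × 0.14 / 0.0055 = 0.317 m/d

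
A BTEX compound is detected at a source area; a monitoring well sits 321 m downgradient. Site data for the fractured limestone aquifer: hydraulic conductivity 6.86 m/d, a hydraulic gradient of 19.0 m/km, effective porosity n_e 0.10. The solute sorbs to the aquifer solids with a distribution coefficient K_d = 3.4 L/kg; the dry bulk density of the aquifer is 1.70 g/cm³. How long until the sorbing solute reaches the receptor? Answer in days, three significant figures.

q = Ki = 6.86 × 0.019 = 0.1303 m/d
Average linear velocity = 0.1303 / 0.10 = 1.303 m/d
Retardation R = 1 + ρ_b·K_d/n = 1 + 1.70×3.4/0.10 = 58.80
Contaminant velocity v_c = v/R = 1.303/58.80 = 0.02217 m/d
t = L/v_c = 321/0.02217 = 14480 d

14500 days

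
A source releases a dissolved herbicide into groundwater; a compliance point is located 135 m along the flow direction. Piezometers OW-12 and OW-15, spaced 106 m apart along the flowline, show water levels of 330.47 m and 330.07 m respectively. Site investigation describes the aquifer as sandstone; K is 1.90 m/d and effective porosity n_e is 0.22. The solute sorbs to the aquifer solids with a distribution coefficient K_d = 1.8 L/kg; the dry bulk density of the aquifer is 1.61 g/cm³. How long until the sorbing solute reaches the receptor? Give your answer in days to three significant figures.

58700 days

Hydraulic gradient i = (330.47 − 330.07) / 106 = 0.40 / 106 = 0.003774
Specific discharge q = 1.90 × 0.003774 = 0.007170 m/d
Seepage velocity v = q / n = 0.007170 / 0.22 = 0.03259 m/d
Retardation R = 1 + ρ_b·K_d/n = 1 + 1.61×1.8/0.22 = 14.17
Contaminant velocity v_c = v/R = 0.03259/14.17 = 0.002299 m/d
t = L/v_c = 135/0.002299 = 58710 d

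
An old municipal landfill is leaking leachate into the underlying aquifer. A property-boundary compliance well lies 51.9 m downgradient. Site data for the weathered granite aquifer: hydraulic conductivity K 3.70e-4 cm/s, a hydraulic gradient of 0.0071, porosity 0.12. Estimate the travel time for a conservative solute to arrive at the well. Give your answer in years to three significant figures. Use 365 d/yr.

K = 3.70e-4 cm/s × 864 = 0.3197 m/d
Darcy flux q = K·i = 0.3197 × 0.0071 = 0.002270 m/d
v_s = q/n_e = 0.002270/0.12 = 0.01891 m/d
t = L / v = 51.9 / 0.01891 = 2744 d
   = 2744 / 365 = 7.52 yr

7.52 years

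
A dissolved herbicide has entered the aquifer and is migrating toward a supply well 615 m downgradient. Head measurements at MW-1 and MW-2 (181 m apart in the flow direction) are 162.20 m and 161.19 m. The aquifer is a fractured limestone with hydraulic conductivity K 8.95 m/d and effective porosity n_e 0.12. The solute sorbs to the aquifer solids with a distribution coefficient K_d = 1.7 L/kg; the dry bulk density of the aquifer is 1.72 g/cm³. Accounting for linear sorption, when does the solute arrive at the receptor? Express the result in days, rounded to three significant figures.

Hydraulic gradient i = (162.20 − 161.19) / 181 = 1.01 / 181 = 0.005580
Specific discharge q = 8.95 × 0.005580 = 0.04994 m/d
Average linear velocity = 0.04994 / 0.12 = 0.4162 m/d
Retardation R = 1 + ρ_b·K_d/n = 1 + 1.72×1.7/0.12 = 25.37
Contaminant velocity v_c = v/R = 0.4162/25.37 = 0.01641 m/d
t = L/v_c = 615/0.01641 = 37480 d

37500 days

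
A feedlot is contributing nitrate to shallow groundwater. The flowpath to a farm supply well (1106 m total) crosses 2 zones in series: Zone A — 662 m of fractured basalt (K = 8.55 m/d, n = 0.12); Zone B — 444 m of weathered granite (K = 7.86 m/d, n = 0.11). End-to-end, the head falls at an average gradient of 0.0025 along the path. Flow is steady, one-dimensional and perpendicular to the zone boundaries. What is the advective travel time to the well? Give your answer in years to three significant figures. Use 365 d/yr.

17.0 years

Steady 1-D flow in series ⇒ the Darcy flux q is identical in every zone and the zone head losses add (resistances L/K in series).
Σ(L/K) = 662/8.55 + 444/7.86 = 77.43 + 56.49 = 133.9 d
K_eq = L_total / Σ(L/K) = 1106 / 133.9 = 8.259 m/d
q = K_eq · i = 8.259 × 0.0025 = 0.02065 m/d (same in every zone)
Zone A: v = q/n = 0.02065/0.12 = 0.1721 m/d → t_A = 662/0.1721 = 3847 d
Zone B: v = q/n = 0.02065/0.11 = 0.1877 m/d → t_B = 444/0.1877 = 2365 d
Total t = 3847 + 2365 = 6213 d
   = 6213 / 365 = 17.0 yr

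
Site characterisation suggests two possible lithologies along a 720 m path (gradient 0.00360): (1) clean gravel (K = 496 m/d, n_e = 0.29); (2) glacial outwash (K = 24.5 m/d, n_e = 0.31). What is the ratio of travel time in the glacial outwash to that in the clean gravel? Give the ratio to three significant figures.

Unit 1 (clean gravel): v = 496×0.0036/0.29 = 6.157 m/d, t = 720/6.157 = 116.9 d
Unit 2 (glacial outwash): v = 24.5×0.0036/0.31 = 0.2845 m/d, t = 720/0.2845 = 2531 d
t(glacial outwash) / t(clean gravel) = 2531/116.9 = 21.6

21.6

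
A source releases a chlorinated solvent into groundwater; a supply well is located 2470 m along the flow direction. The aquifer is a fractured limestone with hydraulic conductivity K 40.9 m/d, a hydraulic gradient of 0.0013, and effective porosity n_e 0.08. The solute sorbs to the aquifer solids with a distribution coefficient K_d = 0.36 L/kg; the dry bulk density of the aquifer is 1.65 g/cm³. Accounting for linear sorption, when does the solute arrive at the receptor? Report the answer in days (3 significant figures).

Specific discharge q = 40.9 × 0.0013 = 0.05317 m/d
Average linear velocity = 0.05317 / 0.08 = 0.6646 m/d
Retardation R = 1 + ρ_b·K_d/n = 1 + 1.65×0.36/0.08 = 8.425
Contaminant velocity v_c = v/R = 0.6646/8.425 = 0.07889 m/d
t = L/v_c = 2470/0.07889 = 31310 d

31300 days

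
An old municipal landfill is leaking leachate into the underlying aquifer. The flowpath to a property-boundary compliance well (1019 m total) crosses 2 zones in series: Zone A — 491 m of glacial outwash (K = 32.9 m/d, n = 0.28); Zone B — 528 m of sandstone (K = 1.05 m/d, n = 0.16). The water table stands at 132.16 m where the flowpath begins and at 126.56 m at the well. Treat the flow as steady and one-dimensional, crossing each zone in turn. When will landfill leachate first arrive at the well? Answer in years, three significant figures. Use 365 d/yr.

Total head drop ΔH = 132.16 − 126.56 = 5.60 m
Steady 1-D flow in series ⇒ the Darcy flux q is identical in every zone and the zone head losses add (resistances L/K in series).
Σ(L/K) = 491/32.9 + 528/1.05 = 14.92 + 502.9 = 517.8 d
q = ΔH / Σ(L/K) = 5.60 / 517.8 = 0.01082 m/d (same in every zone)
Zone A: v = q/n = 0.01082/0.28 = 0.03863 m/d → t_A = 491/0.03863 = 12710 d
Zone B: v = q/n = 0.01082/0.16 = 0.06760 m/d → t_B = 528/0.06760 = 7811 d
Total t = 12710 + 7811 = 20520 d
   = 20520 / 365 = 56.2 yr

56.2 years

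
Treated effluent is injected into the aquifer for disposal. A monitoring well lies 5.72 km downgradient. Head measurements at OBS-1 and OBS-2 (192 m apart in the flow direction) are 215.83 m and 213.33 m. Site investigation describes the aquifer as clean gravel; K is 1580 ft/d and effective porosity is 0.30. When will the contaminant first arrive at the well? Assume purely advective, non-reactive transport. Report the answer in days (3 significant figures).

274 days

Hydraulic gradient i = (215.83 − 213.33) / 192 = 2.50 / 192 = 0.01302
K = 1580 ft/d × 0.3048 = 481.6 m/d
Darcy flux q = K·i = 481.6 × 0.01302 = 6.271 m/d
v = Ki/n = 481.6·0.01302/0.30 = 20.90 m/d
L = 5.72 km = 5720 m
t = L / v = 5720 / 20.90 = 273.7 d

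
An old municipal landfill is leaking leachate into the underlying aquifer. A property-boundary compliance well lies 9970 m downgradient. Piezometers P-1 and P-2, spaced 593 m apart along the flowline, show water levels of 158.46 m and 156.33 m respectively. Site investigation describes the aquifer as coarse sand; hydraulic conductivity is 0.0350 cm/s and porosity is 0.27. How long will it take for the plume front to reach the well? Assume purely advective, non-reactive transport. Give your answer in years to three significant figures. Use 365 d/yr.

Hydraulic gradient i = (158.46 − 156.33) / 593 = 2.13 / 593 = 0.003592
K = 0.0350 cm/s × 864 = 30.24 m/d
Specific discharge q = 30.24 × 0.003592 = 0.1086 m/d
Average linear velocity = 0.1086 / 0.27 = 0.4023 m/d
t = L / v = 9970 / 0.4023 = 24780 d
   = 24780 / 365 = 67.9 yr

67.9 years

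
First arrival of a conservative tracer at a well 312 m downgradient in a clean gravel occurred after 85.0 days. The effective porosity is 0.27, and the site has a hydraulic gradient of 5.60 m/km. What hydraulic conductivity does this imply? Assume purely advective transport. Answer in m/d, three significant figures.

v = L / t = 312 / 85.0 = 3.671 m/d
K = v · n / i = 3.671 × 0.27 / 0.0056 = 177 m/d

177 m/d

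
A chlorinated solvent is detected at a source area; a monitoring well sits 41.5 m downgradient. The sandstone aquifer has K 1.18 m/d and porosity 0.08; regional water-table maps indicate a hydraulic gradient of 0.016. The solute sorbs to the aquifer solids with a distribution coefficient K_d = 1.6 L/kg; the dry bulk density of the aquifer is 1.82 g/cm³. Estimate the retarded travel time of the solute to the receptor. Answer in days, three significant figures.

6580 days

q = Ki = 1.18 × 0.016 = 0.01888 m/d
v = Ki/n = 1.18·0.016/0.08 = 0.2360 m/d
Retardation R = 1 + ρ_b·K_d/n = 1 + 1.82×1.6/0.08 = 37.40
Contaminant velocity v_c = v/R = 0.2360/37.40 = 0.006310 m/d
t = L/v_c = 41.5/0.006310 = 6577 d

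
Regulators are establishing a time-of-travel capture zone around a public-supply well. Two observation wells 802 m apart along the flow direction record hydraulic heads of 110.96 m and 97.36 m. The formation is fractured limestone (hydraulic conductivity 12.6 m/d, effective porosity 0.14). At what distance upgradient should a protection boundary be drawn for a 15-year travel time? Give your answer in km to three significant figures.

Hydraulic gradient i = (110.96 − 97.36) / 802 = 13.60 / 802 = 0.01696
Specific discharge q = 12.6 × 0.01696 = 0.2137 m/d
v = Ki/n = 12.6·0.01696/0.14 = 1.526 m/d
T = 15 yr × 365 = 5475 d
L = v × T = 1.526 × 5475 = 8356 m
   = 8.36 km

8.36 km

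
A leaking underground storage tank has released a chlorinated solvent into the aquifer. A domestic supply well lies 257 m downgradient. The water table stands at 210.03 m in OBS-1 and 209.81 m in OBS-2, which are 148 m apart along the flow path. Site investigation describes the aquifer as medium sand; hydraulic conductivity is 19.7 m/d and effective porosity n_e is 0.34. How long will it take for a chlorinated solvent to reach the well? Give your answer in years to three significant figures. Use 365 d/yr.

Hydraulic gradient i = (210.03 − 209.81) / 148 = 0.22 / 148 = 0.001486
Darcy flux q = K·i = 19.7 × 0.001486 = 0.02928 m/d
v = Ki/n = 19.7·0.001486/0.34 = 0.08613 m/d
t = L / v = 257 / 0.08613 = 2984 d
   = 2984 / 365 = 8.18 yr

8.18 years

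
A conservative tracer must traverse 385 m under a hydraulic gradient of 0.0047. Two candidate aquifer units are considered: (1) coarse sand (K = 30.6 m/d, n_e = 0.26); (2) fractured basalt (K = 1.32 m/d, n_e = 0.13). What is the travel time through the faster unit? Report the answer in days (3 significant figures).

696 days

Unit 1 (coarse sand): v = 30.6×0.0047/0.26 = 0.5532 m/d, t = 385/0.5532 = 696.0 d
Unit 2 (fractured basalt): v = 1.32×0.0047/0.13 = 0.04772 m/d, t = 385/0.04772 = 8067 d
Faster unit: t = 696 d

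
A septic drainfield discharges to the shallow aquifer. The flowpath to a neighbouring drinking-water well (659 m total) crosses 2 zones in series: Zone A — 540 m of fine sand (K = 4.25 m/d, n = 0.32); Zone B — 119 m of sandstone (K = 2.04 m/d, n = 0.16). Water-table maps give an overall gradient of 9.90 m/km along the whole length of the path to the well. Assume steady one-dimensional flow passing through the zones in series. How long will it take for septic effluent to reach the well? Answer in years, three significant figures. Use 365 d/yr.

Steady 1-D flow in series ⇒ the Darcy flux q is identical in every zone and the zone head losses add (resistances L/K in series).
Σ(L/K) = 540/4.25 + 119/2.04 = 127.1 + 58.33 = 185.4 d
K_eq = L_total / Σ(L/K) = 659 / 185.4 = 3.555 m/d
q = K_eq · i = 3.555 × 0.0099 = 0.03519 m/d (same in every zone)
Zone A: v = q/n = 0.03519/0.32 = 0.1100 m/d → t_A = 540/0.1100 = 4910 d
Zone B: v = q/n = 0.03519/0.16 = 0.2199 m/d → t_B = 119/0.2199 = 541.1 d
Total t = 4910 + 541.1 = 5451 d
   = 5451 / 365 = 14.9 yr

14.9 years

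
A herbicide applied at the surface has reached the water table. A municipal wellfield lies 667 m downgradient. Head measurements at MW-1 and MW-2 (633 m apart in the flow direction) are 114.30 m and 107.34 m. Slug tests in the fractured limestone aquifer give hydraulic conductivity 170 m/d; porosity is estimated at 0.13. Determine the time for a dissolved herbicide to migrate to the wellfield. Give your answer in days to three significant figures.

46.4 days

Hydraulic gradient i = (114.30 − 107.34) / 633 = 6.96 / 633 = 0.01100
Specific discharge q = 170 × 0.01100 = 1.869 m/d
v = Ki/n = 170·0.01100/0.13 = 14.38 m/d
t = L / v = 667 / 14.38 = 46.39 d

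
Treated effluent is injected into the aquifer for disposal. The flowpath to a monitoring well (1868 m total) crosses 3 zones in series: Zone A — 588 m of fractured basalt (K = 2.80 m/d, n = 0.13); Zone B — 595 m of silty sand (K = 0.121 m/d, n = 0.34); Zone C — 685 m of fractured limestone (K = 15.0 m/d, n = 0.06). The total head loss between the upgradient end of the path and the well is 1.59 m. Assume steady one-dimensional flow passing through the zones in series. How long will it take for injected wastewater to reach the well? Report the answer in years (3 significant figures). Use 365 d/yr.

Steady 1-D flow in series ⇒ the Darcy flux q is identical in every zone and the zone head losses add (resistances L/K in series).
Σ(L/K) = 588/2.80 + 595/0.121 + 685/15.0 = 210.0 + 4917 + 45.67 = 5173 d
q = ΔH / Σ(L/K) = 1.59 / 5173 = 3.074e-4 m/d (same in every zone)
Zone A: v = q/n = 3.074e-4/0.13 = 0.002364 m/d → t_A = 588/0.002364 = 248700 d
Zone B: v = q/n = 3.074e-4/0.34 = 9.040e-4 m/d → t_B = 595/9.040e-4 = 658200 d
Zone C: v = q/n = 3.074e-4/0.06 = 0.005123 m/d → t_C = 685/0.005123 = 133700 d
Total t = 248700 + 658200 + 133700 = 1.041e6 d
   = 1.041e6 / 365 = 2850 yr

2850 years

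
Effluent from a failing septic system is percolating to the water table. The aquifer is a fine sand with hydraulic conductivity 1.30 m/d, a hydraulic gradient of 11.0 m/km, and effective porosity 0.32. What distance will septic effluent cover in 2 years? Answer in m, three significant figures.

32.6 m

q = Ki = 1.30 × 0.011 = 0.01430 m/d
Seepage velocity v = q / n = 0.01430 / 0.32 = 0.04469 m/d
T = 2 yr × 365 = 730 d
L = v × T = 0.04469 × 730 = 32.62 m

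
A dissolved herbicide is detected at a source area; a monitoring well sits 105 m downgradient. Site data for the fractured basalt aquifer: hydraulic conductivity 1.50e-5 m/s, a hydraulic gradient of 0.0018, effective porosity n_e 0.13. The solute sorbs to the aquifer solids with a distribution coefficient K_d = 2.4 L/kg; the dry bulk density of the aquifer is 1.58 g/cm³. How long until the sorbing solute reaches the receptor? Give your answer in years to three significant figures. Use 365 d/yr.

484 years

K = 1.50e-5 m/s × 86400 s/d = 1.296 m/d
Darcy flux q = K·i = 1.296 × 0.0018 = 0.002333 m/d
Average linear velocity = 0.002333 / 0.13 = 0.01794 m/d
Retardation R = 1 + ρ_b·K_d/n = 1 + 1.58×2.4/0.13 = 30.17
Contaminant velocity v_c = v/R = 0.01794/30.17 = 5.948e-4 m/d
t = L/v_c = 105/5.948e-4 = 176500 d
   = 176500/365 = 484 yr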